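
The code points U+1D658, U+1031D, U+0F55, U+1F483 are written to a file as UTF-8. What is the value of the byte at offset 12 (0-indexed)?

0x9F

U+1D658 → 4-byte form F0 9D 99 98 at offsets 0–3.
U+1031D → 4-byte form F0 90 8C 9D at offsets 4–7.
U+0F55 → 3-byte form E0 BD 95 at offsets 8–10.
U+1F483 → 4-byte form F0 9F 92 83 at offsets 11–14.
Offset 12 falls in char 4's range; it's byte 2 of F0 9F 92 83 = 0x9F.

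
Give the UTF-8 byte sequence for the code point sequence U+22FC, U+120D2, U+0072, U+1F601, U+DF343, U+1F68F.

U+22FC: 3-byte form → E2 8B BC.
U+120D2: 4-byte form → F0 92 83 92.
U+0072: 1-byte form → 72.
U+1F601: 4-byte form → F0 9F 98 81.
U+DF343: 4-byte form → F3 9F 8D 83.
U+1F68F: 4-byte form → F0 9F 9A 8F.
Concatenated (20 bytes): E2 8B BC F0 92 83 92 72 F0 9F 98 81 F3 9F 8D 83 F0 9F 9A 8F.

E2 8B BC F0 92 83 92 72 F0 9F 98 81 F3 9F 8D 83 F0 9F 9A 8F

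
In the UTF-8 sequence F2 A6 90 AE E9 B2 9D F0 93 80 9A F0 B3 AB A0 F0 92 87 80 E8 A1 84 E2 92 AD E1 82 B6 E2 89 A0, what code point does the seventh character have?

U+24AD

Offset 0: leading byte 0xF2 = 11110010 → 4-byte char #1 = F2 A6 90 AE.
Offset 4: leading byte 0xE9 = 11101001 → 3-byte char #2 = E9 B2 9D.
Offset 7: leading byte 0xF0 = 11110000 → 4-byte char #3 = F0 93 80 9A.
Offset 11: leading byte 0xF0 = 11110000 → 4-byte char #4 = F0 B3 AB A0.
Offset 15: leading byte 0xF0 = 11110000 → 4-byte char #5 = F0 92 87 80.
Offset 19: leading byte 0xE8 = 11101000 → 3-byte char #6 = E8 A1 84.
Offset 22: leading byte 0xE2 = 11100010 → 3-byte char #7 = E2 92 AD.
Leading byte 0xE2 = 11100010 matches 1110xxxx → 3-byte sequence.
Byte 1: 0xE2 = 11100010, payload 0010 (4 bits).
Byte 2: 0x92 = 10010010 (10xxxxxx ✓), payload 010010.
Byte 3: 0xAD = 10101101 (10xxxxxx ✓), payload 101101.
Concatenate: 0010010010101101 = 0x24AD (16 bits → U+24AD).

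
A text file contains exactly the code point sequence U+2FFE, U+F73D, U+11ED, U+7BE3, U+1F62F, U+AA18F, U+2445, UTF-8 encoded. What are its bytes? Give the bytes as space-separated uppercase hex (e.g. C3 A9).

E2 BF BE EF 9C BD E1 87 AD E7 AF A3 F0 9F 98 AF F2 AA 86 8F E2 91 85

U+2FFE: 3-byte form → E2 BF BE.
U+F73D: 3-byte form → EF 9C BD.
U+11ED: 3-byte form → E1 87 AD.
U+7BE3: 3-byte form → E7 AF A3.
U+1F62F: 4-byte form → F0 9F 98 AF.
U+AA18F: 4-byte form → F2 AA 86 8F.
U+2445: 3-byte form → E2 91 85.
Concatenated (23 bytes): E2 BF BE EF 9C BD E1 87 AD E7 AF A3 F0 9F 98 AF F2 AA 86 8F E2 91 85.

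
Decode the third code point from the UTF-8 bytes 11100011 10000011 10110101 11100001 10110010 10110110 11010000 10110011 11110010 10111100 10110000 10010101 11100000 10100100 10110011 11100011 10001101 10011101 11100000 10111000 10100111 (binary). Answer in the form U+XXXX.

U+0433

Offset 0: leading byte 0xE3 = 11100011 → 3-byte char #1 = E3 83 B5.
Offset 3: leading byte 0xE1 = 11100001 → 3-byte char #2 = E1 B2 B6.
Offset 6: leading byte 0xD0 = 11010000 → 2-byte char #3 = D0 B3.
Leading byte 0xD0 = 11010000 matches 110xxxxx → 2-byte sequence.
Byte 1: 0xD0 = 11010000, payload 10000 (5 bits).
Byte 2: 0xB3 = 10110011 (10xxxxxx ✓), payload 110011.
Concatenate: 10000110011 = 0x433 (11 bits → U+0433).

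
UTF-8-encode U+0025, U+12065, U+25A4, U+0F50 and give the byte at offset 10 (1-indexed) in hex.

0xBD

1-indexed offset 10 is 0-indexed offset 9.
U+0025 → 1-byte form 25 at offsets 0–0.
U+12065 → 4-byte form F0 92 81 A5 at offsets 1–4.
U+25A4 → 3-byte form E2 96 A4 at offsets 5–7.
U+0F50 → 3-byte form E0 BD 90 at offsets 8–10.
Offset 9 falls in char 4's range; it's byte 2 of E0 BD 90 = 0xBD.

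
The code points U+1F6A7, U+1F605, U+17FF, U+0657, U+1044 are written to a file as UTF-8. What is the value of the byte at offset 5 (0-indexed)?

0x9F

U+1F6A7 → 4-byte form F0 9F 9A A7 at offsets 0–3.
U+1F605 → 4-byte form F0 9F 98 85 at offsets 4–7.
Offset 5 falls in char 2's range; it's byte 2 of F0 9F 98 85 = 0x9F.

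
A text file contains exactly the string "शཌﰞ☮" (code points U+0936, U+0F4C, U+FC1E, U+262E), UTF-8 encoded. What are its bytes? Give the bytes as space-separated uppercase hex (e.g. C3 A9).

U+0936: 3-byte form → E0 A4 B6.
U+0F4C: 3-byte form → E0 BD 8C.
U+FC1E: 3-byte form → EF B0 9E.
U+262E: 3-byte form → E2 98 AE.
Concatenated (12 bytes): E0 A4 B6 E0 BD 8C EF B0 9E E2 98 AE.

E0 A4 B6 E0 BD 8C EF B0 9E E2 98 AE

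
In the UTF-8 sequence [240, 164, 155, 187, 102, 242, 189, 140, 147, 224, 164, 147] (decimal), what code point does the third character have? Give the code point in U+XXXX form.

U+BD313

Offset 0: leading byte 0xF0 = 11110000 → 4-byte char #1 = F0 A4 9B BB.
Offset 4: leading byte 0x66 = 01100110 → 1-byte char #2 = 66.
Offset 5: leading byte 0xF2 = 11110010 → 4-byte char #3 = F2 BD 8C 93.
Leading byte 0xF2 = 11110010 matches 11110xxx → 4-byte sequence.
Byte 1: 0xF2 = 11110010, payload 010 (3 bits).
Byte 2: 0xBD = 10111101 (10xxxxxx ✓), payload 111101.
Byte 3: 0x8C = 10001100 (10xxxxxx ✓), payload 001100.
Byte 4: 0x93 = 10010011 (10xxxxxx ✓), payload 010011.
Concatenate: 010111101001100010011 = 0xBD313 (21 bits → U+BD313).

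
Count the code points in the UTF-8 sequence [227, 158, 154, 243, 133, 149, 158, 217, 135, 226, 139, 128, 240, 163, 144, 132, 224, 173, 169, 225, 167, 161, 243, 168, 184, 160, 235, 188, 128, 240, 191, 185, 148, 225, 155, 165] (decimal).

Byte at offset 0: 0xE3 = 11100011 → 3-byte char (#1). Advance 3.
Byte at offset 3: 0xF3 = 11110011 → 4-byte char (#2). Advance 4.
Byte at offset 7: 0xD9 = 11011001 → 2-byte char (#3). Advance 2.
Byte at offset 9: 0xE2 = 11100010 → 3-byte char (#4). Advance 3.
Byte at offset 12: 0xF0 = 11110000 → 4-byte char (#5). Advance 4.
Byte at offset 16: 0xE0 = 11100000 → 3-byte char (#6). Advance 3.
Byte at offset 19: 0xE1 = 11100001 → 3-byte char (#7). Advance 3.
Byte at offset 22: 0xF3 = 11110011 → 4-byte char (#8). Advance 4.
Byte at offset 26: 0xEB = 11101011 → 3-byte char (#9). Advance 3.
Byte at offset 29: 0xF0 = 11110000 → 4-byte char (#10). Advance 4.
Byte at offset 33: 0xE1 = 11100001 → 3-byte char (#11). Advance 3.
Reached end at offset 36 after 11 code points.

11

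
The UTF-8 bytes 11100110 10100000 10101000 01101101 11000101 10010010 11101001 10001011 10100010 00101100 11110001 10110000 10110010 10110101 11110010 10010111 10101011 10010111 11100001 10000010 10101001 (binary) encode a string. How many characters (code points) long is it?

8

Byte at offset 0: 0xE6 = 11100110 → 3-byte char (#1). Advance 3.
Byte at offset 3: 0x6D = 01101101 → 1-byte char (#2). Advance 1.
Byte at offset 4: 0xC5 = 11000101 → 2-byte char (#3). Advance 2.
Byte at offset 6: 0xE9 = 11101001 → 3-byte char (#4). Advance 3.
Byte at offset 9: 0x2C = 00101100 → 1-byte char (#5). Advance 1.
Byte at offset 10: 0xF1 = 11110001 → 4-byte char (#6). Advance 4.
Byte at offset 14: 0xF2 = 11110010 → 4-byte char (#7). Advance 4.
Byte at offset 18: 0xE1 = 11100001 → 3-byte char (#8). Advance 3.
Reached end at offset 21 after 8 code points.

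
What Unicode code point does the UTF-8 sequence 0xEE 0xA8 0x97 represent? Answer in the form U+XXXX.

Leading byte 0xEE = 11101110 matches 1110xxxx → 3-byte sequence.
Byte 1: 0xEE = 11101110, payload 1110 (4 bits).
Byte 2: 0xA8 = 10101000 (10xxxxxx ✓), payload 101000.
Byte 3: 0x97 = 10010111 (10xxxxxx ✓), payload 010111.
Concatenate: 1110101000010111 = 0xEA17 (16 bits → U+EA17).

U+EA17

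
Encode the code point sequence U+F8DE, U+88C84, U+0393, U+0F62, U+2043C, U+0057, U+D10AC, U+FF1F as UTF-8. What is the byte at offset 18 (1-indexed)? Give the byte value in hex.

0xF3

1-indexed offset 18 is 0-indexed offset 17.
U+F8DE → 3-byte form EF A3 9E at offsets 0–2.
U+88C84 → 4-byte form F2 88 B2 84 at offsets 3–6.
U+0393 → 2-byte form CE 93 at offsets 7–8.
U+0F62 → 3-byte form E0 BD A2 at offsets 9–11.
U+2043C → 4-byte form F0 A0 90 BC at offsets 12–15.
U+0057 → 1-byte form 57 at offsets 16–16.
U+D10AC → 4-byte form F3 91 82 AC at offsets 17–20.
Offset 17 falls in char 7's range; it's byte 1 of F3 91 82 AC = 0xF3.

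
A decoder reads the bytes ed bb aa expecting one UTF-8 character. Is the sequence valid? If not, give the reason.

Structurally a 3-byte sequence; payload = 0xDEEA.
But 0xDEEA is in U+D800–U+DFFF, the surrogate range. Surrogates are not Unicode scalar values and are forbidden in UTF-8.

invalid (encodes a surrogate (U+D800–U+DFFF))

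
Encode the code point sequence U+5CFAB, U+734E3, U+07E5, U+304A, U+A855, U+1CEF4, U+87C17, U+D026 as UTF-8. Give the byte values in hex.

F1 9C BE AB F1 B3 93 A3 DF A5 E3 81 8A EA A1 95 F0 9C BB B4 F2 87 B0 97 ED 80 A6

U+5CFAB: 4-byte form → F1 9C BE AB.
U+734E3: 4-byte form → F1 B3 93 A3.
U+07E5: 2-byte form → DF A5.
U+304A: 3-byte form → E3 81 8A.
U+A855: 3-byte form → EA A1 95.
U+1CEF4: 4-byte form → F0 9C BB B4.
U+87C17: 4-byte form → F2 87 B0 97.
U+D026: 3-byte form → ED 80 A6.
Concatenated (27 bytes): F1 9C BE AB F1 B3 93 A3 DF A5 E3 81 8A EA A1 95 F0 9C BB B4 F2 87 B0 97 ED 80 A6.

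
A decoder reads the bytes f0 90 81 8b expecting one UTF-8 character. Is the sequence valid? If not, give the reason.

valid

Leading byte 0xF0 = 11110000 → 4-byte form.
Continuation bytes 0x90=10010000, 0x81=10000001, 0x8B=10001011 all match 10xxxxxx.
Decoded value 0x1004B is ≥ 0x10000 (shortest form) and not a surrogate.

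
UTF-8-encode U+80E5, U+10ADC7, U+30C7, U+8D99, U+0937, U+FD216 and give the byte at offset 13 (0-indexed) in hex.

0xE0

U+80E5 → 3-byte form E8 83 A5 at offsets 0–2.
U+10ADC7 → 4-byte form F4 8A B7 87 at offsets 3–6.
U+30C7 → 3-byte form E3 83 87 at offsets 7–9.
U+8D99 → 3-byte form E8 B6 99 at offsets 10–12.
U+0937 → 3-byte form E0 A4 B7 at offsets 13–15.
Offset 13 falls in char 5's range; it's byte 1 of E0 A4 B7 = 0xE0.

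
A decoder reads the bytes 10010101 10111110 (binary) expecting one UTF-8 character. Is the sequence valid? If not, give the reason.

Byte 0x95 = 10010101 has the form 10xxxxxx — a continuation byte — but there is no preceding leading byte.

invalid (continuation byte with no leading byte)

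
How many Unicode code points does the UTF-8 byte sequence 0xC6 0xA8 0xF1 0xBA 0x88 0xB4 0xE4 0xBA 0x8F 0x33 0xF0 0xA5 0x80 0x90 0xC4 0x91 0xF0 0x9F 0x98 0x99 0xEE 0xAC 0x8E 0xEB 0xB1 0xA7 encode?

9

Byte at offset 0: 0xC6 = 11000110 → 2-byte char (#1). Advance 2.
Byte at offset 2: 0xF1 = 11110001 → 4-byte char (#2). Advance 4.
Byte at offset 6: 0xE4 = 11100100 → 3-byte char (#3). Advance 3.
Byte at offset 9: 0x33 = 00110011 → 1-byte char (#4). Advance 1.
Byte at offset 10: 0xF0 = 11110000 → 4-byte char (#5). Advance 4.
Byte at offset 14: 0xC4 = 11000100 → 2-byte char (#6). Advance 2.
Byte at offset 16: 0xF0 = 11110000 → 4-byte char (#7). Advance 4.
Byte at offset 20: 0xEE = 11101110 → 3-byte char (#8). Advance 3.
Byte at offset 23: 0xEB = 11101011 → 3-byte char (#9). Advance 3.
Reached end at offset 26 after 9 code points.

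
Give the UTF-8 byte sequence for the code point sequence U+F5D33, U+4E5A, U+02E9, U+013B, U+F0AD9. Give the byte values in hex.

F3 B5 B4 B3 E4 B9 9A CB A9 C4 BB F3 B0 AB 99

U+F5D33: 4-byte form → F3 B5 B4 B3.
U+4E5A: 3-byte form → E4 B9 9A.
U+02E9: 2-byte form → CB A9.
U+013B: 2-byte form → C4 BB.
U+F0AD9: 4-byte form → F3 B0 AB 99.
Concatenated (15 bytes): F3 B5 B4 B3 E4 B9 9A CB A9 C4 BB F3 B0 AB 99.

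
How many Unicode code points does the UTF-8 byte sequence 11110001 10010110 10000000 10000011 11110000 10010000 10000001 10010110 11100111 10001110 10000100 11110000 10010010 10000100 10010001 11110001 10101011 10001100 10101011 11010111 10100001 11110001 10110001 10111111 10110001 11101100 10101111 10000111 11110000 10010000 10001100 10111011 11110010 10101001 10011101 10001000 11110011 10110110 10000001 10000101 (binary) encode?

Byte at offset 0: 0xF1 = 11110001 → 4-byte char (#1). Advance 4.
Byte at offset 4: 0xF0 = 11110000 → 4-byte char (#2). Advance 4.
Byte at offset 8: 0xE7 = 11100111 → 3-byte char (#3). Advance 3.
Byte at offset 11: 0xF0 = 11110000 → 4-byte char (#4). Advance 4.
Byte at offset 15: 0xF1 = 11110001 → 4-byte char (#5). Advance 4.
Byte at offset 19: 0xD7 = 11010111 → 2-byte char (#6). Advance 2.
Byte at offset 21: 0xF1 = 11110001 → 4-byte char (#7). Advance 4.
Byte at offset 25: 0xEC = 11101100 → 3-byte char (#8). Advance 3.
Byte at offset 28: 0xF0 = 11110000 → 4-byte char (#9). Advance 4.
Byte at offset 32: 0xF2 = 11110010 → 4-byte char (#10). Advance 4.
Byte at offset 36: 0xF3 = 11110011 → 4-byte char (#11). Advance 4.
Reached end at offset 40 after 11 code points.

11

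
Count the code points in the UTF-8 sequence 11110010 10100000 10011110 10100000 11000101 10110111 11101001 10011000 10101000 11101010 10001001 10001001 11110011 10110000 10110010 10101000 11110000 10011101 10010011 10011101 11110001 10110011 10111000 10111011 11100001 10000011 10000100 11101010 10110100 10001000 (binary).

Byte at offset 0: 0xF2 = 11110010 → 4-byte char (#1). Advance 4.
Byte at offset 4: 0xC5 = 11000101 → 2-byte char (#2). Advance 2.
Byte at offset 6: 0xE9 = 11101001 → 3-byte char (#3). Advance 3.
Byte at offset 9: 0xEA = 11101010 → 3-byte char (#4). Advance 3.
Byte at offset 12: 0xF3 = 11110011 → 4-byte char (#5). Advance 4.
Byte at offset 16: 0xF0 = 11110000 → 4-byte char (#6). Advance 4.
Byte at offset 20: 0xF1 = 11110001 → 4-byte char (#7). Advance 4.
Byte at offset 24: 0xE1 = 11100001 → 3-byte char (#8). Advance 3.
Byte at offset 27: 0xEA = 11101010 → 3-byte char (#9). Advance 3.
Reached end at offset 30 after 9 code points.

9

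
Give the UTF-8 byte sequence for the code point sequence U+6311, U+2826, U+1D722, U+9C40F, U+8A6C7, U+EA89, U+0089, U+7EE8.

E6 8C 91 E2 A0 A6 F0 9D 9C A2 F2 9C 90 8F F2 8A 9B 87 EE AA 89 C2 89 E7 BB A8

U+6311: 3-byte form → E6 8C 91.
U+2826: 3-byte form → E2 A0 A6.
U+1D722: 4-byte form → F0 9D 9C A2.
U+9C40F: 4-byte form → F2 9C 90 8F.
U+8A6C7: 4-byte form → F2 8A 9B 87.
U+EA89: 3-byte form → EE AA 89.
U+0089: 2-byte form → C2 89.
U+7EE8: 3-byte form → E7 BB A8.
Concatenated (26 bytes): E6 8C 91 E2 A0 A6 F0 9D 9C A2 F2 9C 90 8F F2 8A 9B 87 EE AA 89 C2 89 E7 BB A8.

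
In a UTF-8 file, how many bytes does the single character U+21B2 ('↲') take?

3

U+21B2 = 0x21B2. UTF-8 uses 1 byte below 0x80, 2 below 0x800, 3 below 0x10000, 4 up to 0x10FFFF. 0x21B2 is in U+0800–U+FFFF → 3 bytes.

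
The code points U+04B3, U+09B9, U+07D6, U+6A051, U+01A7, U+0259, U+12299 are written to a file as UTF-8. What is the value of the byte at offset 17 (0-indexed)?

U+04B3 → 2-byte form D2 B3 at offsets 0–1.
U+09B9 → 3-byte form E0 A6 B9 at offsets 2–4.
U+07D6 → 2-byte form DF 96 at offsets 5–6.
U+6A051 → 4-byte form F1 AA 81 91 at offsets 7–10.
U+01A7 → 2-byte form C6 A7 at offsets 11–12.
U+0259 → 2-byte form C9 99 at offsets 13–14.
U+12299 → 4-byte form F0 92 8A 99 at offsets 15–18.
Offset 17 falls in char 7's range; it's byte 3 of F0 92 8A 99 = 0x8A.

0x8A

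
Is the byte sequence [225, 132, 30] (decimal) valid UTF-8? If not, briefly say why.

Leading byte 0xE1 = 11100001 → 3-byte form.
Byte 3 is 0x1E = 00011110, which is not 10xxxxxx — expected a continuation byte.

invalid (non-continuation byte where continuation expected)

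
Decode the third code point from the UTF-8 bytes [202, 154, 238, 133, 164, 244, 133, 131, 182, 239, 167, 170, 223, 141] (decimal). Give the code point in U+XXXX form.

U+1050F6

Offset 0: leading byte 0xCA = 11001010 → 2-byte char #1 = CA 9A.
Offset 2: leading byte 0xEE = 11101110 → 3-byte char #2 = EE 85 A4.
Offset 5: leading byte 0xF4 = 11110100 → 4-byte char #3 = F4 85 83 B6.
Leading byte 0xF4 = 11110100 matches 11110xxx → 4-byte sequence.
Byte 1: 0xF4 = 11110100, payload 100 (3 bits).
Byte 2: 0x85 = 10000101 (10xxxxxx ✓), payload 000101.
Byte 3: 0x83 = 10000011 (10xxxxxx ✓), payload 000011.
Byte 4: 0xB6 = 10110110 (10xxxxxx ✓), payload 110110.
Concatenate: 100000101000011110110 = 0x1050F6 (21 bits → U+1050F6).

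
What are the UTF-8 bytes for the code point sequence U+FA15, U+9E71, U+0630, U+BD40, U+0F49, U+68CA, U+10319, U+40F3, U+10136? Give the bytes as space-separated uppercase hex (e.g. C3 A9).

U+FA15: 3-byte form → EF A8 95.
U+9E71: 3-byte form → E9 B9 B1.
U+0630: 2-byte form → D8 B0.
U+BD40: 3-byte form → EB B5 80.
U+0F49: 3-byte form → E0 BD 89.
U+68CA: 3-byte form → E6 A3 8A.
U+10319: 4-byte form → F0 90 8C 99.
U+40F3: 3-byte form → E4 83 B3.
U+10136: 4-byte form → F0 90 84 B6.
Concatenated (28 bytes): EF A8 95 E9 B9 B1 D8 B0 EB B5 80 E0 BD 89 E6 A3 8A F0 90 8C 99 E4 83 B3 F0 90 84 B6.

EF A8 95 E9 B9 B1 D8 B0 EB B5 80 E0 BD 89 E6 A3 8A F0 90 8C 99 E4 83 B3 F0 90 84 B6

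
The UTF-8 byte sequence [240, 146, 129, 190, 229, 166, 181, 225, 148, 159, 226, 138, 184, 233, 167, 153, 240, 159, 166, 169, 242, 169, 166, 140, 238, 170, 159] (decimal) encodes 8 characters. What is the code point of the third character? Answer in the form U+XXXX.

Offset 0: leading byte 0xF0 = 11110000 → 4-byte char #1 = F0 92 81 BE.
Offset 4: leading byte 0xE5 = 11100101 → 3-byte char #2 = E5 A6 B5.
Offset 7: leading byte 0xE1 = 11100001 → 3-byte char #3 = E1 94 9F.
Leading byte 0xE1 = 11100001 matches 1110xxxx → 3-byte sequence.
Byte 1: 0xE1 = 11100001, payload 0001 (4 bits).
Byte 2: 0x94 = 10010100 (10xxxxxx ✓), payload 010100.
Byte 3: 0x9F = 10011111 (10xxxxxx ✓), payload 011111.
Concatenate: 0001010100011111 = 0x151F (16 bits → U+151F).

U+151F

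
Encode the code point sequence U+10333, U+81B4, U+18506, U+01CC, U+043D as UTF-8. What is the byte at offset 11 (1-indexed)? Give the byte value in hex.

1-indexed offset 11 is 0-indexed offset 10.
U+10333 → 4-byte form F0 90 8C B3 at offsets 0–3.
U+81B4 → 3-byte form E8 86 B4 at offsets 4–6.
U+18506 → 4-byte form F0 98 94 86 at offsets 7–10.
Offset 10 falls in char 3's range; it's byte 4 of F0 98 94 86 = 0x86.

0x86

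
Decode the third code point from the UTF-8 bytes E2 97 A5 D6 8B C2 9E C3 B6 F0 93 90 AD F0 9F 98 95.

Offset 0: leading byte 0xE2 = 11100010 → 3-byte char #1 = E2 97 A5.
Offset 3: leading byte 0xD6 = 11010110 → 2-byte char #2 = D6 8B.
Offset 5: leading byte 0xC2 = 11000010 → 2-byte char #3 = C2 9E.
Leading byte 0xC2 = 11000010 matches 110xxxxx → 2-byte sequence.
Byte 1: 0xC2 = 11000010, payload 00010 (5 bits).
Byte 2: 0x9E = 10011110 (10xxxxxx ✓), payload 011110.
Concatenate: 00010011110 = 0x9E (11 bits → U+009E).

U+009E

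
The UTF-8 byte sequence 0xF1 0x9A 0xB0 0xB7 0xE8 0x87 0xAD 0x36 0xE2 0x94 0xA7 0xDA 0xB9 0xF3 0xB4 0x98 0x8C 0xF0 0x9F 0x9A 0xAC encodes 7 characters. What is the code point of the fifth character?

Offset 0: leading byte 0xF1 = 11110001 → 4-byte char #1 = F1 9A B0 B7.
Offset 4: leading byte 0xE8 = 11101000 → 3-byte char #2 = E8 87 AD.
Offset 7: leading byte 0x36 = 00110110 → 1-byte char #3 = 36.
Offset 8: leading byte 0xE2 = 11100010 → 3-byte char #4 = E2 94 A7.
Offset 11: leading byte 0xDA = 11011010 → 2-byte char #5 = DA B9.
Leading byte 0xDA = 11011010 matches 110xxxxx → 2-byte sequence.
Byte 1: 0xDA = 11011010, payload 11010 (5 bits).
Byte 2: 0xB9 = 10111001 (10xxxxxx ✓), payload 111001.
Concatenate: 11010111001 = 0x6B9 (11 bits → U+06B9).

U+06B9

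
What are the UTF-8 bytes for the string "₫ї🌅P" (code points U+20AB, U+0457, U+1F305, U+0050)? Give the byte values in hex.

E2 82 AB D1 97 F0 9F 8C 85 50

U+20AB: 3-byte form → E2 82 AB.
U+0457: 2-byte form → D1 97.
U+1F305: 4-byte form → F0 9F 8C 85.
U+0050: 1-byte form → 50.
Concatenated (10 bytes): E2 82 AB D1 97 F0 9F 8C 85 50.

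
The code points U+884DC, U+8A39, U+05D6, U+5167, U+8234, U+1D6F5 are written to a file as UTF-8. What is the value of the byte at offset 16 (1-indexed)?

0xF0

1-indexed offset 16 is 0-indexed offset 15.
U+884DC → 4-byte form F2 88 93 9C at offsets 0–3.
U+8A39 → 3-byte form E8 A8 B9 at offsets 4–6.
U+05D6 → 2-byte form D7 96 at offsets 7–8.
U+5167 → 3-byte form E5 85 A7 at offsets 9–11.
U+8234 → 3-byte form E8 88 B4 at offsets 12–14.
U+1D6F5 → 4-byte form F0 9D 9B B5 at offsets 15–18.
Offset 15 falls in char 6's range; it's byte 1 of F0 9D 9B B5 = 0xF0.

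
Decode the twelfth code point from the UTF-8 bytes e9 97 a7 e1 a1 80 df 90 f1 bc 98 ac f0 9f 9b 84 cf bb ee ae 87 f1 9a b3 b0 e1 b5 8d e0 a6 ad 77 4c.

U+004C

Offset 0: leading byte 0xE9 = 11101001 → 3-byte char #1 = E9 97 A7.
Offset 3: leading byte 0xE1 = 11100001 → 3-byte char #2 = E1 A1 80.
Offset 6: leading byte 0xDF = 11011111 → 2-byte char #3 = DF 90.
Offset 8: leading byte 0xF1 = 11110001 → 4-byte char #4 = F1 BC 98 AC.
Offset 12: leading byte 0xF0 = 11110000 → 4-byte char #5 = F0 9F 9B 84.
Offset 16: leading byte 0xCF = 11001111 → 2-byte char #6 = CF BB.
Offset 18: leading byte 0xEE = 11101110 → 3-byte char #7 = EE AE 87.
Offset 21: leading byte 0xF1 = 11110001 → 4-byte char #8 = F1 9A B3 B0.
Offset 25: leading byte 0xE1 = 11100001 → 3-byte char #9 = E1 B5 8D.
Offset 28: leading byte 0xE0 = 11100000 → 3-byte char #10 = E0 A6 AD.
Offset 31: leading byte 0x77 = 01110111 → 1-byte char #11 = 77.
Offset 32: leading byte 0x4C = 01001100 → 1-byte char #12 = 4C.
Leading byte 0x4C = 01001100 matches 0xxxxxxx → 1-byte sequence.
Byte 1: 0x4C = 01001100, payload 1001100 (7 bits).
Concatenate: 1001100 = 0x4C (7 bits → U+004C).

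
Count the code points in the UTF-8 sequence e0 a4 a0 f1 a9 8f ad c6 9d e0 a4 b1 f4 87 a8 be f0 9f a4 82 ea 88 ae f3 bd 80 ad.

8

Byte at offset 0: 0xE0 = 11100000 → 3-byte char (#1). Advance 3.
Byte at offset 3: 0xF1 = 11110001 → 4-byte char (#2). Advance 4.
Byte at offset 7: 0xC6 = 11000110 → 2-byte char (#3). Advance 2.
Byte at offset 9: 0xE0 = 11100000 → 3-byte char (#4). Advance 3.
Byte at offset 12: 0xF4 = 11110100 → 4-byte char (#5). Advance 4.
Byte at offset 16: 0xF0 = 11110000 → 4-byte char (#6). Advance 4.
Byte at offset 20: 0xEA = 11101010 → 3-byte char (#7). Advance 3.
Byte at offset 23: 0xF3 = 11110011 → 4-byte char (#8). Advance 4.
Reached end at offset 27 after 8 code points.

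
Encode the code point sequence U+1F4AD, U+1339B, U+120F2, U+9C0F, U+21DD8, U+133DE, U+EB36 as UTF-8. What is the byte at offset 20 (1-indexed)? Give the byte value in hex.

0xF0

1-indexed offset 20 is 0-indexed offset 19.
U+1F4AD → 4-byte form F0 9F 92 AD at offsets 0–3.
U+1339B → 4-byte form F0 93 8E 9B at offsets 4–7.
U+120F2 → 4-byte form F0 92 83 B2 at offsets 8–11.
U+9C0F → 3-byte form E9 B0 8F at offsets 12–14.
U+21DD8 → 4-byte form F0 A1 B7 98 at offsets 15–18.
U+133DE → 4-byte form F0 93 8F 9E at offsets 19–22.
Offset 19 falls in char 6's range; it's byte 1 of F0 93 8F 9E = 0xF0.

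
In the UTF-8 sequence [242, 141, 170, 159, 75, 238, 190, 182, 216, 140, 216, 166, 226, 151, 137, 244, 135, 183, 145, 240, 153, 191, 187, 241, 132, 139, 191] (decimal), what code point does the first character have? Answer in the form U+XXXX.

Offset 0: leading byte 0xF2 = 11110010 → 4-byte char #1 = F2 8D AA 9F.
Leading byte 0xF2 = 11110010 matches 11110xxx → 4-byte sequence.
Byte 1: 0xF2 = 11110010, payload 010 (3 bits).
Byte 2: 0x8D = 10001101 (10xxxxxx ✓), payload 001101.
Byte 3: 0xAA = 10101010 (10xxxxxx ✓), payload 101010.
Byte 4: 0x9F = 10011111 (10xxxxxx ✓), payload 011111.
Concatenate: 010001101101010011111 = 0x8DA9F (21 bits → U+8DA9F).

U+8DA9F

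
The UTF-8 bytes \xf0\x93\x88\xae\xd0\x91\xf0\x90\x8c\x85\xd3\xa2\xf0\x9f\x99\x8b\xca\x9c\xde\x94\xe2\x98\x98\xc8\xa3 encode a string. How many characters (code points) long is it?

9

Byte at offset 0: 0xF0 = 11110000 → 4-byte char (#1). Advance 4.
Byte at offset 4: 0xD0 = 11010000 → 2-byte char (#2). Advance 2.
Byte at offset 6: 0xF0 = 11110000 → 4-byte char (#3). Advance 4.
Byte at offset 10: 0xD3 = 11010011 → 2-byte char (#4). Advance 2.
Byte at offset 12: 0xF0 = 11110000 → 4-byte char (#5). Advance 4.
Byte at offset 16: 0xCA = 11001010 → 2-byte char (#6). Advance 2.
Byte at offset 18: 0xDE = 11011110 → 2-byte char (#7). Advance 2.
Byte at offset 20: 0xE2 = 11100010 → 3-byte char (#8). Advance 3.
Byte at offset 23: 0xC8 = 11001000 → 2-byte char (#9). Advance 2.
Reached end at offset 25 after 9 code points.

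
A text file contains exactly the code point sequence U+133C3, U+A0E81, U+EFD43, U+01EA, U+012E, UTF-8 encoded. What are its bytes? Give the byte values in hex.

U+133C3: 4-byte form → F0 93 8F 83.
U+A0E81: 4-byte form → F2 A0 BA 81.
U+EFD43: 4-byte form → F3 AF B5 83.
U+01EA: 2-byte form → C7 AA.
U+012E: 2-byte form → C4 AE.
Concatenated (16 bytes): F0 93 8F 83 F2 A0 BA 81 F3 AF B5 83 C7 AA C4 AE.

F0 93 8F 83 F2 A0 BA 81 F3 AF B5 83 C7 AA C4 AE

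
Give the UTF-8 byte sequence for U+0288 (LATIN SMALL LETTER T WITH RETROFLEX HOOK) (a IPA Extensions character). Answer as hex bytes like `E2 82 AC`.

U+0288 = 0x288 = 648 decimal. In range U+0080–U+07FF → 2-byte form: 110xxxxx 10xxxxxx.
Binary (11 bits): 01010001000.
Split 5+6: 01010 | 001000.
Byte 1: 11001010 = 0xCA.
Byte 2: 10001000 = 0x88.

CA 88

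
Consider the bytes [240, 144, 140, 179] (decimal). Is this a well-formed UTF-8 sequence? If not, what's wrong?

valid

Leading byte 0xF0 = 11110000 → 4-byte form.
Continuation bytes 0x90=10010000, 0x8C=10001100, 0xB3=10110011 all match 10xxxxxx.
Decoded value 0x10333 is ≥ 0x10000 (shortest form) and not a surrogate.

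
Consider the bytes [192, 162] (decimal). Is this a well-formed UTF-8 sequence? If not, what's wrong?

Leading byte 0xC0 = 11000000 → 2-byte form.
Continuation bytes all match 10xxxxxx. Payload decodes to 0x22.
But 0x22 < 0x80, the minimum for a 2-byte sequence — this is an overlong encoding.

invalid (overlong encoding)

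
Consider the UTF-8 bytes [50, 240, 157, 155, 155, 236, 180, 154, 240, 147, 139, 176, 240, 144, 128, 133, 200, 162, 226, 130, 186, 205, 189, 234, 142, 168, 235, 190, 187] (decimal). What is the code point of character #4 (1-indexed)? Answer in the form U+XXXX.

U+132F0

Offset 0: leading byte 0x32 = 00110010 → 1-byte char #1 = 32.
Offset 1: leading byte 0xF0 = 11110000 → 4-byte char #2 = F0 9D 9B 9B.
Offset 5: leading byte 0xEC = 11101100 → 3-byte char #3 = EC B4 9A.
Offset 8: leading byte 0xF0 = 11110000 → 4-byte char #4 = F0 93 8B B0.
Leading byte 0xF0 = 11110000 matches 11110xxx → 4-byte sequence.
Byte 1: 0xF0 = 11110000, payload 000 (3 bits).
Byte 2: 0x93 = 10010011 (10xxxxxx ✓), payload 010011.
Byte 3: 0x8B = 10001011 (10xxxxxx ✓), payload 001011.
Byte 4: 0xB0 = 10110000 (10xxxxxx ✓), payload 110000.
Concatenate: 000010011001011110000 = 0x132F0 (21 bits → U+132F0).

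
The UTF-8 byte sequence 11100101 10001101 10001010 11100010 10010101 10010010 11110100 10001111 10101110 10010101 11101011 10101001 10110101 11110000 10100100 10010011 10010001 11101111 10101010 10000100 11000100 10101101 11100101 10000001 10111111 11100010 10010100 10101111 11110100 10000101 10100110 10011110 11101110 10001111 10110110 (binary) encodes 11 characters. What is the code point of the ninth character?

U+252F

Offset 0: leading byte 0xE5 = 11100101 → 3-byte char #1 = E5 8D 8A.
Offset 3: leading byte 0xE2 = 11100010 → 3-byte char #2 = E2 95 92.
Offset 6: leading byte 0xF4 = 11110100 → 4-byte char #3 = F4 8F AE 95.
Offset 10: leading byte 0xEB = 11101011 → 3-byte char #4 = EB A9 B5.
Offset 13: leading byte 0xF0 = 11110000 → 4-byte char #5 = F0 A4 93 91.
Offset 17: leading byte 0xEF = 11101111 → 3-byte char #6 = EF AA 84.
Offset 20: leading byte 0xC4 = 11000100 → 2-byte char #7 = C4 AD.
Offset 22: leading byte 0xE5 = 11100101 → 3-byte char #8 = E5 81 BF.
Offset 25: leading byte 0xE2 = 11100010 → 3-byte char #9 = E2 94 AF.
Leading byte 0xE2 = 11100010 matches 1110xxxx → 3-byte sequence.
Byte 1: 0xE2 = 11100010, payload 0010 (4 bits).
Byte 2: 0x94 = 10010100 (10xxxxxx ✓), payload 010100.
Byte 3: 0xAF = 10101111 (10xxxxxx ✓), payload 101111.
Concatenate: 0010010100101111 = 0x252F (16 bits → U+252F).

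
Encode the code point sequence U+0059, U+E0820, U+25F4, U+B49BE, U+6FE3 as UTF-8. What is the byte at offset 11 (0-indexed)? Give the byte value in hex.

0xBE

U+0059 → 1-byte form 59 at offsets 0–0.
U+E0820 → 4-byte form F3 A0 A0 A0 at offsets 1–4.
U+25F4 → 3-byte form E2 97 B4 at offsets 5–7.
U+B49BE → 4-byte form F2 B4 A6 BE at offsets 8–11.
Offset 11 falls in char 4's range; it's byte 4 of F2 B4 A6 BE = 0xBE.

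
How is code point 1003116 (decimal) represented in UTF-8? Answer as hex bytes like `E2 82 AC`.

F3 B4 B9 AC

U+F4E6C = 0xF4E6C = 1003116 decimal. In range U+10000–U+10FFFF → 4-byte form: 11110xxx 10xxxxxx 10xxxxxx 10xxxxxx.
Binary (21 bits): 011110100111001101100.
Split 3+6+6+6: 011 | 110100 | 111001 | 101100.
Byte 1: 11110011 = 0xF3.
Byte 2: 10110100 = 0xB4.
Byte 3: 10111001 = 0xB9.
Byte 4: 10101100 = 0xAC.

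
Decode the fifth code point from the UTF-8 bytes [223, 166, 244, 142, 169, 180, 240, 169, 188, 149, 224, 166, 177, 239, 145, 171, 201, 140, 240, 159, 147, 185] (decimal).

Offset 0: leading byte 0xDF = 11011111 → 2-byte char #1 = DF A6.
Offset 2: leading byte 0xF4 = 11110100 → 4-byte char #2 = F4 8E A9 B4.
Offset 6: leading byte 0xF0 = 11110000 → 4-byte char #3 = F0 A9 BC 95.
Offset 10: leading byte 0xE0 = 11100000 → 3-byte char #4 = E0 A6 B1.
Offset 13: leading byte 0xEF = 11101111 → 3-byte char #5 = EF 91 AB.
Leading byte 0xEF = 11101111 matches 1110xxxx → 3-byte sequence.
Byte 1: 0xEF = 11101111, payload 1111 (4 bits).
Byte 2: 0x91 = 10010001 (10xxxxxx ✓), payload 010001.
Byte 3: 0xAB = 10101011 (10xxxxxx ✓), payload 101011.
Concatenate: 1111010001101011 = 0xF46B (16 bits → U+F46B).

U+F46B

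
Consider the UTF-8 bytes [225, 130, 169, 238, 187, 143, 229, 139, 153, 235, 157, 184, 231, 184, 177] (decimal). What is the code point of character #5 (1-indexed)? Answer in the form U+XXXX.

Offset 0: leading byte 0xE1 = 11100001 → 3-byte char #1 = E1 82 A9.
Offset 3: leading byte 0xEE = 11101110 → 3-byte char #2 = EE BB 8F.
Offset 6: leading byte 0xE5 = 11100101 → 3-byte char #3 = E5 8B 99.
Offset 9: leading byte 0xEB = 11101011 → 3-byte char #4 = EB 9D B8.
Offset 12: leading byte 0xE7 = 11100111 → 3-byte char #5 = E7 B8 B1.
Leading byte 0xE7 = 11100111 matches 1110xxxx → 3-byte sequence.
Byte 1: 0xE7 = 11100111, payload 0111 (4 bits).
Byte 2: 0xB8 = 10111000 (10xxxxxx ✓), payload 111000.
Byte 3: 0xB1 = 10110001 (10xxxxxx ✓), payload 110001.
Concatenate: 0111111000110001 = 0x7E31 (16 bits → U+7E31).

U+7E31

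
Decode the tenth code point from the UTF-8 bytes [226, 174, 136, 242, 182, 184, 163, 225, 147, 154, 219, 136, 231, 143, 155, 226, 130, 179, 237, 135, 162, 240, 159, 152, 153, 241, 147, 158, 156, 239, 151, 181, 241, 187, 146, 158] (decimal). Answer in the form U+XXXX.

Offset 0: leading byte 0xE2 = 11100010 → 3-byte char #1 = E2 AE 88.
Offset 3: leading byte 0xF2 = 11110010 → 4-byte char #2 = F2 B6 B8 A3.
Offset 7: leading byte 0xE1 = 11100001 → 3-byte char #3 = E1 93 9A.
Offset 10: leading byte 0xDB = 11011011 → 2-byte char #4 = DB 88.
Offset 12: leading byte 0xE7 = 11100111 → 3-byte char #5 = E7 8F 9B.
Offset 15: leading byte 0xE2 = 11100010 → 3-byte char #6 = E2 82 B3.
Offset 18: leading byte 0xED = 11101101 → 3-byte char #7 = ED 87 A2.
Offset 21: leading byte 0xF0 = 11110000 → 4-byte char #8 = F0 9F 98 99.
Offset 25: leading byte 0xF1 = 11110001 → 4-byte char #9 = F1 93 9E 9C.
Offset 29: leading byte 0xEF = 11101111 → 3-byte char #10 = EF 97 B5.
Leading byte 0xEF = 11101111 matches 1110xxxx → 3-byte sequence.
Byte 1: 0xEF = 11101111, payload 1111 (4 bits).
Byte 2: 0x97 = 10010111 (10xxxxxx ✓), payload 010111.
Byte 3: 0xB5 = 10110101 (10xxxxxx ✓), payload 110101.
Concatenate: 1111010111110101 = 0xF5F5 (16 bits → U+F5F5).

U+F5F5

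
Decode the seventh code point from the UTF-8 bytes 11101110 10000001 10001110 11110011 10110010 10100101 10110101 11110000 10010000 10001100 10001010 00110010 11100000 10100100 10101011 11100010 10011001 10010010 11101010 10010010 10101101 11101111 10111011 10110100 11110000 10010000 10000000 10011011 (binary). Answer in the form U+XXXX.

Offset 0: leading byte 0xEE = 11101110 → 3-byte char #1 = EE 81 8E.
Offset 3: leading byte 0xF3 = 11110011 → 4-byte char #2 = F3 B2 A5 B5.
Offset 7: leading byte 0xF0 = 11110000 → 4-byte char #3 = F0 90 8C 8A.
Offset 11: leading byte 0x32 = 00110010 → 1-byte char #4 = 32.
Offset 12: leading byte 0xE0 = 11100000 → 3-byte char #5 = E0 A4 AB.
Offset 15: leading byte 0xE2 = 11100010 → 3-byte char #6 = E2 99 92.
Offset 18: leading byte 0xEA = 11101010 → 3-byte char #7 = EA 92 AD.
Leading byte 0xEA = 11101010 matches 1110xxxx → 3-byte sequence.
Byte 1: 0xEA = 11101010, payload 1010 (4 bits).
Byte 2: 0x92 = 10010010 (10xxxxxx ✓), payload 010010.
Byte 3: 0xAD = 10101101 (10xxxxxx ✓), payload 101101.
Concatenate: 1010010010101101 = 0xA4AD (16 bits → U+A4AD).

U+A4AD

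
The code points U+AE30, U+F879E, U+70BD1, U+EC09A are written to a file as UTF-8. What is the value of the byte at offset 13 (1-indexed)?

0xAC

1-indexed offset 13 is 0-indexed offset 12.
U+AE30 → 3-byte form EA B8 B0 at offsets 0–2.
U+F879E → 4-byte form F3 B8 9E 9E at offsets 3–6.
U+70BD1 → 4-byte form F1 B0 AF 91 at offsets 7–10.
U+EC09A → 4-byte form F3 AC 82 9A at offsets 11–14.
Offset 12 falls in char 4's range; it's byte 2 of F3 AC 82 9A = 0xAC.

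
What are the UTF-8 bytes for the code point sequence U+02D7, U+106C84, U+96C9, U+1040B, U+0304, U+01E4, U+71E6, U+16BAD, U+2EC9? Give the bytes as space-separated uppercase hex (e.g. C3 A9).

CB 97 F4 86 B2 84 E9 9B 89 F0 90 90 8B CC 84 C7 A4 E7 87 A6 F0 96 AE AD E2 BB 89

U+02D7: 2-byte form → CB 97.
U+106C84: 4-byte form → F4 86 B2 84.
U+96C9: 3-byte form → E9 9B 89.
U+1040B: 4-byte form → F0 90 90 8B.
U+0304: 2-byte form → CC 84.
U+01E4: 2-byte form → C7 A4.
U+71E6: 3-byte form → E7 87 A6.
U+16BAD: 4-byte form → F0 96 AE AD.
U+2EC9: 3-byte form → E2 BB 89.
Concatenated (27 bytes): CB 97 F4 86 B2 84 E9 9B 89 F0 90 90 8B CC 84 C7 A4 E7 87 A6 F0 96 AE AD E2 BB 89.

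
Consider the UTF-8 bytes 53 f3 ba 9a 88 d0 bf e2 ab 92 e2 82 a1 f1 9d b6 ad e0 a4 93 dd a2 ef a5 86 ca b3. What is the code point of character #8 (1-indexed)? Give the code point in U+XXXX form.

Offset 0: leading byte 0x53 = 01010011 → 1-byte char #1 = 53.
Offset 1: leading byte 0xF3 = 11110011 → 4-byte char #2 = F3 BA 9A 88.
Offset 5: leading byte 0xD0 = 11010000 → 2-byte char #3 = D0 BF.
Offset 7: leading byte 0xE2 = 11100010 → 3-byte char #4 = E2 AB 92.
Offset 10: leading byte 0xE2 = 11100010 → 3-byte char #5 = E2 82 A1.
Offset 13: leading byte 0xF1 = 11110001 → 4-byte char #6 = F1 9D B6 AD.
Offset 17: leading byte 0xE0 = 11100000 → 3-byte char #7 = E0 A4 93.
Offset 20: leading byte 0xDD = 11011101 → 2-byte char #8 = DD A2.
Leading byte 0xDD = 11011101 matches 110xxxxx → 2-byte sequence.
Byte 1: 0xDD = 11011101, payload 11101 (5 bits).
Byte 2: 0xA2 = 10100010 (10xxxxxx ✓), payload 100010.
Concatenate: 11101100010 = 0x762 (11 bits → U+0762).

U+0762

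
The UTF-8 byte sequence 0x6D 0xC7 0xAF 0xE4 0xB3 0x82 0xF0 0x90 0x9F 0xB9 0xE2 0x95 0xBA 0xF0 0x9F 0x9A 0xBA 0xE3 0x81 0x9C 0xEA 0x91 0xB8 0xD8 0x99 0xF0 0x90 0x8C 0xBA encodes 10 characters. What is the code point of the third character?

U+4CC2

Offset 0: leading byte 0x6D = 01101101 → 1-byte char #1 = 6D.
Offset 1: leading byte 0xC7 = 11000111 → 2-byte char #2 = C7 AF.
Offset 3: leading byte 0xE4 = 11100100 → 3-byte char #3 = E4 B3 82.
Leading byte 0xE4 = 11100100 matches 1110xxxx → 3-byte sequence.
Byte 1: 0xE4 = 11100100, payload 0100 (4 bits).
Byte 2: 0xB3 = 10110011 (10xxxxxx ✓), payload 110011.
Byte 3: 0x82 = 10000010 (10xxxxxx ✓), payload 000010.
Concatenate: 0100110011000010 = 0x4CC2 (16 bits → U+4CC2).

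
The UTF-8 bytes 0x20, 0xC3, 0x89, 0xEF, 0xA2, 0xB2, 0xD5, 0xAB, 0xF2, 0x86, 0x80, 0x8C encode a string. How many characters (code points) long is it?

Byte at offset 0: 0x20 = 00100000 → 1-byte char (#1). Advance 1.
Byte at offset 1: 0xC3 = 11000011 → 2-byte char (#2). Advance 2.
Byte at offset 3: 0xEF = 11101111 → 3-byte char (#3). Advance 3.
Byte at offset 6: 0xD5 = 11010101 → 2-byte char (#4). Advance 2.
Byte at offset 8: 0xF2 = 11110010 → 4-byte char (#5). Advance 4.
Reached end at offset 12 after 5 code points.

5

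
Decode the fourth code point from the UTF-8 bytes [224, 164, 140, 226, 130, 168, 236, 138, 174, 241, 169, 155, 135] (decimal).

Offset 0: leading byte 0xE0 = 11100000 → 3-byte char #1 = E0 A4 8C.
Offset 3: leading byte 0xE2 = 11100010 → 3-byte char #2 = E2 82 A8.
Offset 6: leading byte 0xEC = 11101100 → 3-byte char #3 = EC 8A AE.
Offset 9: leading byte 0xF1 = 11110001 → 4-byte char #4 = F1 A9 9B 87.
Leading byte 0xF1 = 11110001 matches 11110xxx → 4-byte sequence.
Byte 1: 0xF1 = 11110001, payload 001 (3 bits).
Byte 2: 0xA9 = 10101001 (10xxxxxx ✓), payload 101001.
Byte 3: 0x9B = 10011011 (10xxxxxx ✓), payload 011011.
Byte 4: 0x87 = 10000111 (10xxxxxx ✓), payload 000111.
Concatenate: 001101001011011000111 = 0x696C7 (21 bits → U+696C7).

U+696C7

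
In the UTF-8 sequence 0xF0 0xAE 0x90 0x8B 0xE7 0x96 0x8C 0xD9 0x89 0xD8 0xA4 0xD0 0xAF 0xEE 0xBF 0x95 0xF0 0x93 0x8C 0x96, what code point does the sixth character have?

U+EFD5

Offset 0: leading byte 0xF0 = 11110000 → 4-byte char #1 = F0 AE 90 8B.
Offset 4: leading byte 0xE7 = 11100111 → 3-byte char #2 = E7 96 8C.
Offset 7: leading byte 0xD9 = 11011001 → 2-byte char #3 = D9 89.
Offset 9: leading byte 0xD8 = 11011000 → 2-byte char #4 = D8 A4.
Offset 11: leading byte 0xD0 = 11010000 → 2-byte char #5 = D0 AF.
Offset 13: leading byte 0xEE = 11101110 → 3-byte char #6 = EE BF 95.
Leading byte 0xEE = 11101110 matches 1110xxxx → 3-byte sequence.
Byte 1: 0xEE = 11101110, payload 1110 (4 bits).
Byte 2: 0xBF = 10111111 (10xxxxxx ✓), payload 111111.
Byte 3: 0x95 = 10010101 (10xxxxxx ✓), payload 010101.
Concatenate: 1110111111010101 = 0xEFD5 (16 bits → U+EFD5).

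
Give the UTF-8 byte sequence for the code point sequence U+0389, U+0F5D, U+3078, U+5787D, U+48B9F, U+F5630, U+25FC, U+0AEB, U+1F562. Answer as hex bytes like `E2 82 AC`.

CE 89 E0 BD 9D E3 81 B8 F1 97 A1 BD F1 88 AE 9F F3 B5 98 B0 E2 97 BC E0 AB AB F0 9F 95 A2

U+0389: 2-byte form → CE 89.
U+0F5D: 3-byte form → E0 BD 9D.
U+3078: 3-byte form → E3 81 B8.
U+5787D: 4-byte form → F1 97 A1 BD.
U+48B9F: 4-byte form → F1 88 AE 9F.
U+F5630: 4-byte form → F3 B5 98 B0.
U+25FC: 3-byte form → E2 97 BC.
U+0AEB: 3-byte form → E0 AB AB.
U+1F562: 4-byte form → F0 9F 95 A2.
Concatenated (30 bytes): CE 89 E0 BD 9D E3 81 B8 F1 97 A1 BD F1 88 AE 9F F3 B5 98 B0 E2 97 BC E0 AB AB F0 9F 95 A2.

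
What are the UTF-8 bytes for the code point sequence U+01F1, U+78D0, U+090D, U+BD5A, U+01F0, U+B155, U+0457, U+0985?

C7 B1 E7 A3 90 E0 A4 8D EB B5 9A C7 B0 EB 85 95 D1 97 E0 A6 85

U+01F1: 2-byte form → C7 B1.
U+78D0: 3-byte form → E7 A3 90.
U+090D: 3-byte form → E0 A4 8D.
U+BD5A: 3-byte form → EB B5 9A.
U+01F0: 2-byte form → C7 B0.
U+B155: 3-byte form → EB 85 95.
U+0457: 2-byte form → D1 97.
U+0985: 3-byte form → E0 A6 85.
Concatenated (21 bytes): C7 B1 E7 A3 90 E0 A4 8D EB B5 9A C7 B0 EB 85 95 D1 97 E0 A6 85.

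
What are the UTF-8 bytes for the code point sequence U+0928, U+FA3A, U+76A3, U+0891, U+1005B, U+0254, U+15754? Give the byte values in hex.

E0 A4 A8 EF A8 BA E7 9A A3 E0 A2 91 F0 90 81 9B C9 94 F0 95 9D 94

U+0928: 3-byte form → E0 A4 A8.
U+FA3A: 3-byte form → EF A8 BA.
U+76A3: 3-byte form → E7 9A A3.
U+0891: 3-byte form → E0 A2 91.
U+1005B: 4-byte form → F0 90 81 9B.
U+0254: 2-byte form → C9 94.
U+15754: 4-byte form → F0 95 9D 94.
Concatenated (22 bytes): E0 A4 A8 EF A8 BA E7 9A A3 E0 A2 91 F0 90 81 9B C9 94 F0 95 9D 94.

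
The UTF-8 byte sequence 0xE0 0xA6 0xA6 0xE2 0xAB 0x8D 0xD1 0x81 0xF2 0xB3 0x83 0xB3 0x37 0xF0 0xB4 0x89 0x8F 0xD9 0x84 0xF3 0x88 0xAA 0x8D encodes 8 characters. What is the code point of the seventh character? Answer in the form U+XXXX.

Offset 0: leading byte 0xE0 = 11100000 → 3-byte char #1 = E0 A6 A6.
Offset 3: leading byte 0xE2 = 11100010 → 3-byte char #2 = E2 AB 8D.
Offset 6: leading byte 0xD1 = 11010001 → 2-byte char #3 = D1 81.
Offset 8: leading byte 0xF2 = 11110010 → 4-byte char #4 = F2 B3 83 B3.
Offset 12: leading byte 0x37 = 00110111 → 1-byte char #5 = 37.
Offset 13: leading byte 0xF0 = 11110000 → 4-byte char #6 = F0 B4 89 8F.
Offset 17: leading byte 0xD9 = 11011001 → 2-byte char #7 = D9 84.
Leading byte 0xD9 = 11011001 matches 110xxxxx → 2-byte sequence.
Byte 1: 0xD9 = 11011001, payload 11001 (5 bits).
Byte 2: 0x84 = 10000100 (10xxxxxx ✓), payload 000100.
Concatenate: 11001000100 = 0x644 (11 bits → U+0644).

U+0644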